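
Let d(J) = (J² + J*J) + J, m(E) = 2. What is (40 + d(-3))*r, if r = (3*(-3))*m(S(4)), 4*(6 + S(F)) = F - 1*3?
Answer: -990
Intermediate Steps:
S(F) = -27/4 + F/4 (S(F) = -6 + (F - 1*3)/4 = -6 + (F - 3)/4 = -6 + (-3 + F)/4 = -6 + (-¾ + F/4) = -27/4 + F/4)
r = -18 (r = (3*(-3))*2 = -9*2 = -18)
d(J) = J + 2*J² (d(J) = (J² + J²) + J = 2*J² + J = J + 2*J²)
(40 + d(-3))*r = (40 - 3*(1 + 2*(-3)))*(-18) = (40 - 3*(1 - 6))*(-18) = (40 - 3*(-5))*(-18) = (40 + 15)*(-18) = 55*(-18) = -990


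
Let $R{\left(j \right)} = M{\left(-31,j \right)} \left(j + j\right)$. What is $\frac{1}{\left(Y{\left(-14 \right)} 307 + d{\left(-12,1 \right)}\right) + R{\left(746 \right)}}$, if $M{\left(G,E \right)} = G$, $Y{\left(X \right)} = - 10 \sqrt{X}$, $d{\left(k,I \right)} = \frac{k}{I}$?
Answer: $\frac{i}{2 \left(- 23132 i + 1535 \sqrt{14}\right)} \approx -2.036 \cdot 10^{-5} + 5.0552 \cdot 10^{-6} i$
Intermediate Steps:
$R{\left(j \right)} = - 62 j$ ($R{\left(j \right)} = - 31 \left(j + j\right) = - 31 \cdot 2 j = - 62 j$)
$\frac{1}{\left(Y{\left(-14 \right)} 307 + d{\left(-12,1 \right)}\right) + R{\left(746 \right)}} = \frac{1}{\left(- 10 \sqrt{-14} \cdot 307 - \frac{12}{1}\right) - 46252} = \frac{1}{\left(- 10 i \sqrt{14} \cdot 307 - 12\right) - 46252} = \frac{1}{\left(- 3070 i \sqrt{14} - 12\right) - 46252} = \frac{1}{\left(-12 - 3070 i \sqrt{14}\right) - 46252} = \frac{1}{-46264 - 3070 i \sqrt{14}}$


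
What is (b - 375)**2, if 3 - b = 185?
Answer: 310249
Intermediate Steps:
b = -182 (b = 3 - 1*185 = 3 - 185 = -182)
(b - 375)**2 = (-182 - 375)**2 = (-557)**2 = 310249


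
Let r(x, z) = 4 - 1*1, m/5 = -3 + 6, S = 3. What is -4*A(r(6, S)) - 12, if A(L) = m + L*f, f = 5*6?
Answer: -432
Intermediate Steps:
m = 15 (m = 5*(-3 + 6) = 5*3 = 15)
r(x, z) = 3 (r(x, z) = 4 - 1 = 3)
f = 30
A(L) = 15 + 30*L (A(L) = 15 + L*30 = 15 + 30*L)
-4*A(r(6, S)) - 12 = -4*(15 + 30*3) - 12 = -4*(15 + 90) - 12 = -4*105 - 12 = -420 - 12 = -432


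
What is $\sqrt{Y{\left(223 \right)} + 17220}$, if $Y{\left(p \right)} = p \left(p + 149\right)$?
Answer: $4 \sqrt{6261} \approx 316.51$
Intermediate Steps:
$Y{\left(p \right)} = p \left(149 + p\right)$
$\sqrt{Y{\left(223 \right)} + 17220} = \sqrt{223 \left(149 + 223\right) + 17220} = \sqrt{223 \cdot 372 + 17220} = \sqrt{82956 + 17220} = \sqrt{100176} = 4 \sqrt{6261}$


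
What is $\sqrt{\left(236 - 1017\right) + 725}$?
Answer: $2 i \sqrt{14} \approx 7.4833 i$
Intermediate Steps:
$\sqrt{\left(236 - 1017\right) + 725} = \sqrt{-781 + 725} = \sqrt{-56} = 2 i \sqrt{14}$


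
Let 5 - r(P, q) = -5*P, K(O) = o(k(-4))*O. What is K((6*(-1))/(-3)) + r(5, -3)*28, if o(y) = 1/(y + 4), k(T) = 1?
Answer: 4202/5 ≈ 840.40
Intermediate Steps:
o(y) = 1/(4 + y)
K(O) = O/5 (K(O) = O/(4 + 1) = O/5)
r(P, q) = 5 + 5*P (r(P, q) = 5 - (-5)*P = 5 + 5*P)
K((6*(-1))/(-3)) + r(5, -3)*28 = ((6*(-1))/(-3))/5 + (5 + 5*5)*28 = (-6*(-⅓))/5 + (5 + 25)*28 = (⅕)*2 + 30*28 = ⅖ + 840 = 4202/5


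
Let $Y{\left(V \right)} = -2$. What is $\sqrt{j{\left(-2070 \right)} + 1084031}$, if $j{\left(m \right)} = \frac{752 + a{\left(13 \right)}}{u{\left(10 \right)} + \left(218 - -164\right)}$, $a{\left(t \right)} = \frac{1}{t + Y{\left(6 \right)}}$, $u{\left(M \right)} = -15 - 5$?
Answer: $\frac{\sqrt{17188779705130}}{3982} \approx 1041.2$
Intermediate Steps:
$u{\left(M \right)} = -20$
$a{\left(t \right)} = \frac{1}{-2 + t}$ ($a{\left(t \right)} = \frac{1}{t - 2} = \frac{1}{-2 + t}$)
$j{\left(m \right)} = \frac{8273}{3982}$ ($j{\left(m \right)} = \frac{752 + \frac{1}{-2 + 13}}{-20 + \left(218 - -164\right)} = \frac{752 + \frac{1}{11}}{-20 + \left(218 + 164\right)} = \frac{752 + \frac{1}{11}}{-20 + 382} = \frac{8273}{11 \cdot 362} = \frac{8273}{11} \cdot \frac{1}{362} = \frac{8273}{3982}$)
$\sqrt{j{\left(-2070 \right)} + 1084031} = \sqrt{\frac{8273}{3982} + 1084031} = \sqrt{\frac{4316619715}{3982}} = \frac{\sqrt{17188779705130}}{3982}$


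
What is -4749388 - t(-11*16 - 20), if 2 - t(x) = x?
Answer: -4749586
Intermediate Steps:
t(x) = 2 - x
-4749388 - t(-11*16 - 20) = -4749388 - (2 - (-11*16 - 20)) = -4749388 - (2 - (-176 - 20)) = -4749388 - (2 - 1*(-196)) = -4749388 - (2 + 196) = -4749388 - 1*198 = -4749388 - 198 = -4749586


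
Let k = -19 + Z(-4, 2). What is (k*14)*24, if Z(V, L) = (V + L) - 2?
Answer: -7728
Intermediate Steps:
Z(V, L) = -2 + L + V (Z(V, L) = (L + V) - 2 = -2 + L + V)
k = -23 (k = -19 + (-2 + 2 - 4) = -19 - 4 = -23)
(k*14)*24 = -23*14*24 = -322*24 = -7728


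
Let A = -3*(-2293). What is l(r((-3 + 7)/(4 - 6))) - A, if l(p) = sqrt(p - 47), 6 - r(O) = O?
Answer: -6879 + I*sqrt(39) ≈ -6879.0 + 6.245*I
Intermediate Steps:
r(O) = 6 - O
l(p) = sqrt(-47 + p)
A = 6879
l(r((-3 + 7)/(4 - 6))) - A = sqrt(-47 + (6 - (-3 + 7)/(4 - 6))) - 1*6879 = sqrt(-47 + (6 - 4/(-2))) - 6879 = sqrt(-47 + (6 - 4*(-1)/2)) - 6879 = sqrt(-47 + (6 - 1*(-2))) - 6879 = sqrt(-47 + (6 + 2)) - 6879 = sqrt(-47 + 8) - 6879 = sqrt(-39) - 6879 = I*sqrt(39) - 6879 = -6879 + I*sqrt(39)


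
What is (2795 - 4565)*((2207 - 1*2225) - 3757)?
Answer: 6681750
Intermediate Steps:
(2795 - 4565)*((2207 - 1*2225) - 3757) = -1770*((2207 - 2225) - 3757) = -1770*(-18 - 3757) = -1770*(-3775) = 6681750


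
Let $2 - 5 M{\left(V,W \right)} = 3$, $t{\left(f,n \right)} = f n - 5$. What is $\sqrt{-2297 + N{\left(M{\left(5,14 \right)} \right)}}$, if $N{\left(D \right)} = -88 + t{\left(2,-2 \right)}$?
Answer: $3 i \sqrt{266} \approx 48.929 i$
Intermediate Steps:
$t{\left(f,n \right)} = -5 + f n$
$M{\left(V,W \right)} = - \frac{1}{5}$ ($M{\left(V,W \right)} = \frac{2}{5} - \frac{3}{5} = - \frac{1}{5}$)
$N{\left(D \right)} = -97$ ($N{\left(D \right)} = -88 + \left(-5 + 2 \left(-2\right)\right) = -88 - 9 = -97$)
$\sqrt{-2297 + N{\left(M{\left(5,14 \right)} \right)}} = \sqrt{-2297 - 97} = \sqrt{-2394} = 3 i \sqrt{266}$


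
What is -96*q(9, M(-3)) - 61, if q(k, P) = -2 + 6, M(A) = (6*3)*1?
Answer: -445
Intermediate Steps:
M(A) = 18 (M(A) = 18*1 = 18)
q(k, P) = 4
-96*q(9, M(-3)) - 61 = -96*4 - 61 = -384 - 61 = -445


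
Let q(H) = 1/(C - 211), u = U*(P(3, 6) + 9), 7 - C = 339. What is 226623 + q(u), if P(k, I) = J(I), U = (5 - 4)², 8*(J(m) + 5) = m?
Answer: 123056288/543 ≈ 2.2662e+5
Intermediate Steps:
J(m) = -5 + m/8
U = 1 (U = 1² = 1)
P(k, I) = -5 + I/8
C = -332 (C = 7 - 1*339 = 7 - 339 = -332)
u = 19/4 (u = 1*((-5 + (⅛)*6) + 9) = 1*((-5 + ¾) + 9) = 1*(-17/4 + 9) = 1*(19/4) = 19/4 ≈ 4.7500)
q(H) = -1/543 (q(H) = 1/(-332 - 211) = 1/(-543) = -1/543)
226623 + q(u) = 226623 - 1/543 = 123056288/543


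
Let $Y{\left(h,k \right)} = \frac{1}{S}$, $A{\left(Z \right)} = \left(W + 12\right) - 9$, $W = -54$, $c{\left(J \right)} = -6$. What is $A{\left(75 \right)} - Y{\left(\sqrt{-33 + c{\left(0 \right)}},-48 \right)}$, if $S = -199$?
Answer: $- \frac{10148}{199} \approx -50.995$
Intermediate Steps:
$A{\left(Z \right)} = -51$ ($A{\left(Z \right)} = \left(-54 + 12\right) - 9 = -42 - 9 = -51$)
$Y{\left(h,k \right)} = - \frac{1}{199}$ ($Y{\left(h,k \right)} = \frac{1}{-199} = - \frac{1}{199}$)
$A{\left(75 \right)} - Y{\left(\sqrt{-33 + c{\left(0 \right)}},-48 \right)} = -51 - - \frac{1}{199} = -51 + \frac{1}{199} = - \frac{10148}{199}$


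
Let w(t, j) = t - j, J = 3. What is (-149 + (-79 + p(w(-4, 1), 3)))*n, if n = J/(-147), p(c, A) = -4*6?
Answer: 36/7 ≈ 5.1429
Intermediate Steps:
p(c, A) = -24
n = -1/49 (n = 3/(-147) = 3*(-1/147) = -1/49 ≈ -0.020408)
(-149 + (-79 + p(w(-4, 1), 3)))*n = (-149 + (-79 - 24))*(-1/49) = (-149 - 103)*(-1/49) = -252*(-1/49) = 36/7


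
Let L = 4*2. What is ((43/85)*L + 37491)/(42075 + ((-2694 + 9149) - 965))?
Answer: 455297/577575 ≈ 0.78829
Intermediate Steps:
L = 8
((43/85)*L + 37491)/(42075 + ((-2694 + 9149) - 965)) = ((43/85)*8 + 37491)/(42075 + ((-2694 + 9149) - 965)) = ((43*(1/85))*8 + 37491)/(42075 + (6455 - 965)) = ((43/85)*8 + 37491)/(42075 + 5490) = (344/85 + 37491)/47565 = (3187079/85)*(1/47565) = 455297/577575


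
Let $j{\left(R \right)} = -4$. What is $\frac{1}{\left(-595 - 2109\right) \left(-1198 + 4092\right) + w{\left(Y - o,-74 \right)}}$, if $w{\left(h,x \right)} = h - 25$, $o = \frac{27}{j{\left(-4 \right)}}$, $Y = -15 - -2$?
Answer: $- \frac{4}{31301629} \approx -1.2779 \cdot 10^{-7}$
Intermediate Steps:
$Y = -13$ ($Y = -15 + 2 = -13$)
$o = - \frac{27}{4}$ ($o = \frac{27}{-4} = 27 \left(- \frac{1}{4}\right) = - \frac{27}{4} \approx -6.75$)
$w{\left(h,x \right)} = -25 + h$
$\frac{1}{\left(-595 - 2109\right) \left(-1198 + 4092\right) + w{\left(Y - o,-74 \right)}} = \frac{1}{\left(-595 - 2109\right) \left(-1198 + 4092\right) - \frac{125}{4}} = \frac{1}{\left(-2704\right) 2894 + \left(-25 + \left(-13 + \frac{27}{4}\right)\right)} = \frac{1}{-7825376 - \frac{125}{4}} = \frac{1}{- \frac{31301629}{4}} = - \frac{4}{31301629}$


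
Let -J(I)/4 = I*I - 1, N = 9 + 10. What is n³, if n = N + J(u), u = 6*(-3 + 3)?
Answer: 12167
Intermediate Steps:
u = 0 (u = 6*0 = 0)
N = 19
J(I) = 4 - 4*I² (J(I) = -4*(I*I - 1) = -4*(I² - 1) = -4*(-1 + I²) = 4 - 4*I²)
n = 23 (n = 19 + (4 - 4*0²) = 19 + (4 - 4*0) = 19 + (4 + 0) = 19 + 4 = 23)
n³ = 23³ = 12167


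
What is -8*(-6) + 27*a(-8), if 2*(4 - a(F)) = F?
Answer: 264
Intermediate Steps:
a(F) = 4 - F/2
-8*(-6) + 27*a(-8) = -8*(-6) + 27*(4 - 1/2*(-8)) = 48 + 27*(4 + 4) = 48 + 27*8 = 48 + 216 = 264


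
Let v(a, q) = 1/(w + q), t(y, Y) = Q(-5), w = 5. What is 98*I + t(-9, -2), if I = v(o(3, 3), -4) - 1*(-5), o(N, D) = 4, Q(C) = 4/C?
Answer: 2936/5 ≈ 587.20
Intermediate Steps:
t(y, Y) = -⅘ (t(y, Y) = 4/(-5) = 4*(-⅕) = -⅘)
v(a, q) = 1/(5 + q)
I = 6 (I = 1/(5 - 4) - 1*(-5) = 1/1 + 5 = 1 + 5 = 6)
98*I + t(-9, -2) = 98*6 - ⅘ = 588 - ⅘ = 2936/5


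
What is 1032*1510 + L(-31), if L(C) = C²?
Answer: 1559281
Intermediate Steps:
1032*1510 + L(-31) = 1032*1510 + (-31)² = 1558320 + 961 = 1559281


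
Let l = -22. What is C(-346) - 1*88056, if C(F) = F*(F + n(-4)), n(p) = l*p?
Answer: 1212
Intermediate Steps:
n(p) = -22*p
C(F) = F*(88 + F) (C(F) = F*(F - 22*(-4)) = F*(F + 88) = F*(88 + F))
C(-346) - 1*88056 = -346*(88 - 346) - 1*88056 = -346*(-258) - 88056 = 89268 - 88056 = 1212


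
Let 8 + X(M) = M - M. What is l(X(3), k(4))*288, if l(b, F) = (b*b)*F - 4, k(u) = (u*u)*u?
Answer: 1178496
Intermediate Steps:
k(u) = u³ (k(u) = u²*u = u³)
X(M) = -8 (X(M) = -8 + (M - M) = -8 + 0 = -8)
l(b, F) = -4 + F*b² (l(b, F) = b²*F - 4 = F*b² - 4 = -4 + F*b²)
l(X(3), k(4))*288 = (-4 + 4³*(-8)²)*288 = (-4 + 64*64)*288 = (-4 + 4096)*288 = 4092*288 = 1178496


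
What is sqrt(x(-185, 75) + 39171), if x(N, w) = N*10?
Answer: sqrt(37321) ≈ 193.19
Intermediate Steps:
x(N, w) = 10*N
sqrt(x(-185, 75) + 39171) = sqrt(10*(-185) + 39171) = sqrt(-1850 + 39171) = sqrt(37321)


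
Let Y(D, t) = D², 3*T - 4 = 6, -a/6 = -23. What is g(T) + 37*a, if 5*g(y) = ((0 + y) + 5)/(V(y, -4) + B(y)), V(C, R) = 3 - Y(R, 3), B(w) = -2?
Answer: 45953/9 ≈ 5105.9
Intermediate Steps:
a = 138 (a = -6*(-23) = 138)
T = 10/3 (T = 4/3 + (⅓)*6 = 4/3 + 2 = 10/3 ≈ 3.3333)
V(C, R) = 3 - R²
g(y) = -1/15 - y/75 (g(y) = (((0 + y) + 5)/((3 - 1*(-4)²) - 2))/5 = ((y + 5)/((3 - 1*16) - 2))/5 = ((5 + y)/((3 - 16) - 2))/5 = ((5 + y)/(-13 - 2))/5 = ((5 + y)/(-15))/5 = ((5 + y)*(-1/15))/5 = (-⅓ - y/15)/5 = -1/15 - y/75)
g(T) + 37*a = (-1/15 - 1/75*10/3) + 37*138 = (-1/15 - 2/45) + 5106 = -⅑ + 5106 = 45953/9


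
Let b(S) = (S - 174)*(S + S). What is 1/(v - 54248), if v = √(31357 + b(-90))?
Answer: -54248/2942766627 - √78877/2942766627 ≈ -1.8530e-5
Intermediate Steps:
b(S) = 2*S*(-174 + S) (b(S) = (-174 + S)*(2*S) = 2*S*(-174 + S))
v = √78877 (v = √(31357 + 2*(-90)*(-174 - 90)) = √(31357 + 2*(-90)*(-264)) = √(31357 + 47520) = √78877 ≈ 280.85)
1/(v - 54248) = 1/(√78877 - 54248) = 1/(-54248 + √78877)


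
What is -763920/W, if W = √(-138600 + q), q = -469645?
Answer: 152784*I*√608245/121649 ≈ 979.51*I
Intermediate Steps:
W = I*√608245 (W = √(-138600 - 469645) = √(-608245) = I*√608245 ≈ 779.9*I)
-763920/W = -763920*(-I*√608245/608245) = -(-152784)*I*√608245/121649 = 152784*I*√608245/121649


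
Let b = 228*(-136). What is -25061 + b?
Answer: -56069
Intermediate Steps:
b = -31008
-25061 + b = -25061 - 31008 = -56069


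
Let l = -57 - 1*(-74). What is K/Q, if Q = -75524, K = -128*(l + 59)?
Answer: 2432/18881 ≈ 0.12881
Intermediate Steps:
l = 17 (l = -57 + 74 = 17)
K = -9728 (K = -128*(17 + 59) = -128*76 = -9728)
K/Q = -9728/(-75524) = -9728*(-1/75524) = 2432/18881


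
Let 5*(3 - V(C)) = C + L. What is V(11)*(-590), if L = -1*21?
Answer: -2950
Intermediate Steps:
L = -21
V(C) = 36/5 - C/5 (V(C) = 3 - (C - 21)/5 = 3 - (-21 + C)/5 = 3 + (21/5 - C/5) = 36/5 - C/5)
V(11)*(-590) = (36/5 - ⅕*11)*(-590) = (36/5 - 11/5)*(-590) = 5*(-590) = -2950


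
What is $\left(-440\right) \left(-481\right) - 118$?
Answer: $211522$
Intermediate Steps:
$\left(-440\right) \left(-481\right) - 118 = 211640 - 118 = 211522$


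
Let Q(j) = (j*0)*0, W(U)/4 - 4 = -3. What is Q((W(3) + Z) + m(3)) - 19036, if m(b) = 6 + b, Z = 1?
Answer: -19036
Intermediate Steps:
W(U) = 4 (W(U) = 16 + 4*(-3) = 16 - 12 = 4)
Q(j) = 0 (Q(j) = 0*0 = 0)
Q((W(3) + Z) + m(3)) - 19036 = 0 - 19036 = -19036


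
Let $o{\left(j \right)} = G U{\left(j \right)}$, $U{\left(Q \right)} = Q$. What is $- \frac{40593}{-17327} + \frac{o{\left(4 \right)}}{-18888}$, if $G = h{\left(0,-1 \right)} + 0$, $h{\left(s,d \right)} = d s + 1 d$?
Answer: $\frac{191697473}{81818094} \approx 2.343$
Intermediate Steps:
$h{\left(s,d \right)} = d + d s$ ($h{\left(s,d \right)} = d s + d = d + d s$)
$G = -1$ ($G = - (1 + 0) + 0 = \left(-1\right) 1 + 0 = -1 + 0 = -1$)
$o{\left(j \right)} = - j$
$- \frac{40593}{-17327} + \frac{o{\left(4 \right)}}{-18888} = - \frac{40593}{-17327} + \frac{\left(-1\right) 4}{-18888} = \left(-40593\right) \left(- \frac{1}{17327}\right) - - \frac{1}{4722} = \frac{40593}{17327} + \frac{1}{4722} = \frac{191697473}{81818094}$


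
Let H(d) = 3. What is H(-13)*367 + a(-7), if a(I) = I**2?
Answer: 1150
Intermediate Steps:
H(-13)*367 + a(-7) = 3*367 + (-7)**2 = 1101 + 49 = 1150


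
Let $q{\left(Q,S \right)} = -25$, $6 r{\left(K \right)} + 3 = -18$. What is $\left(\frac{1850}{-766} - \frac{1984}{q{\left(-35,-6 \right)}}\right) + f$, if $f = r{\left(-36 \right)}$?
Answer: $\frac{1406469}{19150} \approx 73.445$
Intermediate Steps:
$r{\left(K \right)} = - \frac{7}{2}$ ($r{\left(K \right)} = - \frac{1}{2} + \frac{1}{6} \left(-18\right) = - \frac{1}{2} - 3 = - \frac{7}{2}$)
$f = - \frac{7}{2} \approx -3.5$
$\left(\frac{1850}{-766} - \frac{1984}{q{\left(-35,-6 \right)}}\right) + f = \left(\frac{1850}{-766} - \frac{1984}{-25}\right) - \frac{7}{2} = \left(1850 \left(- \frac{1}{766}\right) - - \frac{1984}{25}\right) - \frac{7}{2} = \left(- \frac{925}{383} + \frac{1984}{25}\right) - \frac{7}{2} = \frac{736747}{9575} - \frac{7}{2} = \frac{1406469}{19150}$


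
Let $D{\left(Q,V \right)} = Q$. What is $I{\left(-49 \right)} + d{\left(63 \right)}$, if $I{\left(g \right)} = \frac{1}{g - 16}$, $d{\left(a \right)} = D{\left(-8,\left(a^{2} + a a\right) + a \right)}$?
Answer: $- \frac{521}{65} \approx -8.0154$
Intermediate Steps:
$d{\left(a \right)} = -8$
$I{\left(g \right)} = \frac{1}{-16 + g}$
$I{\left(-49 \right)} + d{\left(63 \right)} = \frac{1}{-16 - 49} - 8 = \frac{1}{-65} - 8 = - \frac{1}{65} - 8 = - \frac{521}{65}$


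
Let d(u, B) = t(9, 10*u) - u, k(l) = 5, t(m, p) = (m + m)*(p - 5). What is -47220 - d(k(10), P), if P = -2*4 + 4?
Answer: -48025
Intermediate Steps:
P = -4 (P = -8 + 4 = -4)
t(m, p) = 2*m*(-5 + p) (t(m, p) = (2*m)*(-5 + p) = 2*m*(-5 + p))
d(u, B) = -90 + 179*u (d(u, B) = 2*9*(-5 + 10*u) - u = (-90 + 180*u) - u = -90 + 179*u)
-47220 - d(k(10), P) = -47220 - (-90 + 179*5) = -47220 - (-90 + 895) = -47220 - 1*805 = -47220 - 805 = -48025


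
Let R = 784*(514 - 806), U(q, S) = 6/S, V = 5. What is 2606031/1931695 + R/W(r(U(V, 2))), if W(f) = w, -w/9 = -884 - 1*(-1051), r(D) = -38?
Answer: 446135937553/2903337585 ≈ 153.66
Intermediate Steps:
R = -228928 (R = 784*(-292) = -228928)
w = -1503 (w = -9*(-884 - 1*(-1051)) = -9*(-884 + 1051) = -9*167 = -1503)
W(f) = -1503
2606031/1931695 + R/W(r(U(V, 2))) = 2606031/1931695 - 228928/(-1503) = 2606031*(1/1931695) - 228928*(-1/1503) = 2606031/1931695 + 228928/1503 = 446135937553/2903337585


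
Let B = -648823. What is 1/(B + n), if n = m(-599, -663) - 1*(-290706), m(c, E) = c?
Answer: -1/358716 ≈ -2.7877e-6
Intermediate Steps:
n = 290107 (n = -599 - 1*(-290706) = -599 + 290706 = 290107)
1/(B + n) = 1/(-648823 + 290107) = 1/(-358716) = -1/358716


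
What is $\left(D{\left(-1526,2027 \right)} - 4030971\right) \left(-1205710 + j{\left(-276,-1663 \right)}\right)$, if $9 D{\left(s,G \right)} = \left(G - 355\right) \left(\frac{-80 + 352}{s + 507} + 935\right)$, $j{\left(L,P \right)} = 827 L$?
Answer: $\frac{50727075044593690}{9171} \approx 5.5312 \cdot 10^{12}$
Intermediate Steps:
$D{\left(s,G \right)} = \frac{\left(-355 + G\right) \left(935 + \frac{272}{507 + s}\right)}{9}$ ($D{\left(s,G \right)} = \frac{\left(G - 355\right) \left(\frac{-80 + 352}{s + 507} + 935\right)}{9} = \frac{\left(-355 + G\right) \left(\frac{272}{507 + s} + 935\right)}{9} = \frac{\left(-355 + G\right) \left(935 + \frac{272}{507 + s}\right)}{9}$)
$\left(D{\left(-1526,2027 \right)} - 4030971\right) \left(-1205710 + j{\left(-276,-1663 \right)}\right) = \left(\frac{17 \left(-9904855 - -29795150 + 27901 \cdot 2027 + 55 \cdot 2027 \left(-1526\right)\right)}{9 \left(507 - 1526\right)} - 4030971\right) \left(-1205710 + 827 \left(-276\right)\right) = \left(\frac{17 \left(-9904855 + 29795150 + 56555327 - 170126110\right)}{9 \left(-1019\right)} - 4030971\right) \left(-1205710 - 228252\right) = \left(\frac{17}{9} \left(- \frac{1}{1019}\right) \left(-93680488\right) - 4030971\right) \left(-1433962\right) = \left(\frac{1592568296}{9171} - 4030971\right) \left(-1433962\right) = \left(- \frac{35375466745}{9171}\right) \left(-1433962\right) = \frac{50727075044593690}{9171}$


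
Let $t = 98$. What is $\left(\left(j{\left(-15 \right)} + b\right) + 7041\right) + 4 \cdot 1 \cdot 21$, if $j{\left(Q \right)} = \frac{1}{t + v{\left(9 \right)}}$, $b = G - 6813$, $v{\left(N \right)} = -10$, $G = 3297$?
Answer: $\frac{317593}{88} \approx 3609.0$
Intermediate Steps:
$b = -3516$ ($b = 3297 - 6813 = -3516$)
$j{\left(Q \right)} = \frac{1}{88}$ ($j{\left(Q \right)} = \frac{1}{98 - 10} = \frac{1}{88}$)
$\left(\left(j{\left(-15 \right)} + b\right) + 7041\right) + 4 \cdot 1 \cdot 21 = \left(\left(\frac{1}{88} - 3516\right) + 7041\right) + 4 \cdot 1 \cdot 21 = \left(- \frac{309407}{88} + 7041\right) + 4 \cdot 21 = \frac{310201}{88} + 84 = \frac{317593}{88}$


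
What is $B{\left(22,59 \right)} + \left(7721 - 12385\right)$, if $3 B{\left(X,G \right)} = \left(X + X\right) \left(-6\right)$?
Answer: $-4752$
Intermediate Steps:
$B{\left(X,G \right)} = - 4 X$ ($B{\left(X,G \right)} = \frac{\left(X + X\right) \left(-6\right)}{3} = \frac{2 X \left(-6\right)}{3} = \frac{\left(-12\right) X}{3} = - 4 X$)
$B{\left(22,59 \right)} + \left(7721 - 12385\right) = \left(-4\right) 22 + \left(7721 - 12385\right) = -88 + \left(7721 - 12385\right) = -88 - 4664 = -4752$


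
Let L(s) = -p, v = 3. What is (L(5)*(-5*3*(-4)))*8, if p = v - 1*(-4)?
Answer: -3360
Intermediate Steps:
p = 7 (p = 3 - 1*(-4) = 3 + 4 = 7)
L(s) = -7 (L(s) = -1*7 = -7)
(L(5)*(-5*3*(-4)))*8 = -7*(-5*3)*(-4)*8 = -(-105)*(-4)*8 = -7*60*8 = -420*8 = -3360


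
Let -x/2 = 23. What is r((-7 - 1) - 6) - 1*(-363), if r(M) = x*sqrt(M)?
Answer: 363 - 46*I*sqrt(14) ≈ 363.0 - 172.12*I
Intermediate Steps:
x = -46 (x = -2*23 = -46)
r(M) = -46*sqrt(M)
r((-7 - 1) - 6) - 1*(-363) = -46*sqrt((-7 - 1) - 6) - 1*(-363) = -46*sqrt(-8 - 6) + 363 = -46*I*sqrt(14) + 363 = 363 - 46*I*sqrt(14)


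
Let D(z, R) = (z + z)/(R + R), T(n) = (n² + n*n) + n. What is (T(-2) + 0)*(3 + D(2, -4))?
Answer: 15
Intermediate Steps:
T(n) = n + 2*n² (T(n) = (n² + n²) + n = 2*n² + n = n + 2*n²)
D(z, R) = z/R (D(z, R) = (2*z)/((2*R)) = (2*z)*(1/(2*R)) = z/R)
(T(-2) + 0)*(3 + D(2, -4)) = (-2*(1 + 2*(-2)) + 0)*(3 + 2/(-4)) = (-2*(1 - 4) + 0)*(3 + 2*(-¼)) = (-2*(-3) + 0)*(3 - ½) = (6 + 0)*(5/2) = 6*(5/2) = 15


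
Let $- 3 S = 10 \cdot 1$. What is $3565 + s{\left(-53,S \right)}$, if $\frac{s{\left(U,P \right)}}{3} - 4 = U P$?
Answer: $4107$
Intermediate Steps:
$S = - \frac{10}{3}$ ($S = - \frac{10 \cdot 1}{3} = \left(- \frac{1}{3}\right) 10 = - \frac{10}{3} \approx -3.3333$)
$s{\left(U,P \right)} = 12 + 3 P U$ ($s{\left(U,P \right)} = 12 + 3 U P = 12 + 3 P U$)
$3565 + s{\left(-53,S \right)} = 3565 + \left(12 + 3 \left(- \frac{10}{3}\right) \left(-53\right)\right) = 3565 + \left(12 + 530\right) = 3565 + 542 = 4107$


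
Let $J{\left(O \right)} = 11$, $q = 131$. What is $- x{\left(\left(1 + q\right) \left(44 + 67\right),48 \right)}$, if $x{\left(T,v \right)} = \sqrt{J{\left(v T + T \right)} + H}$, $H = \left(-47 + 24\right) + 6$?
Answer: $- i \sqrt{6} \approx - 2.4495 i$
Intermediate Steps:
$H = -17$ ($H = -23 + 6 = -17$)
$x{\left(T,v \right)} = i \sqrt{6}$ ($x{\left(T,v \right)} = \sqrt{11 - 17} = \sqrt{-6} = i \sqrt{6}$)
$- x{\left(\left(1 + q\right) \left(44 + 67\right),48 \right)} = - i \sqrt{6}$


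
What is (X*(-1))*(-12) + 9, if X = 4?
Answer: 57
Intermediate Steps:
(X*(-1))*(-12) + 9 = (4*(-1))*(-12) + 9 = -4*(-12) + 9 = 48 + 9 = 57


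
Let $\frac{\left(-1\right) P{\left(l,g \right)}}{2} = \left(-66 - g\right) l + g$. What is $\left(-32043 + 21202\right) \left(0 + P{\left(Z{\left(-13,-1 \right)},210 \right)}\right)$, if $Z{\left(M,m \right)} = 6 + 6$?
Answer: $-67257564$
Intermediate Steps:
$Z{\left(M,m \right)} = 12$
$P{\left(l,g \right)} = - 2 g - 2 l \left(-66 - g\right)$ ($P{\left(l,g \right)} = - 2 \left(\left(-66 - g\right) l + g\right) = - 2 \left(l \left(-66 - g\right) + g\right) = - 2 \left(g + l \left(-66 - g\right)\right) = - 2 g - 2 l \left(-66 - g\right)$)
$\left(-32043 + 21202\right) \left(0 + P{\left(Z{\left(-13,-1 \right)},210 \right)}\right) = \left(-32043 + 21202\right) \left(0 + \left(\left(-2\right) 210 + 132 \cdot 12 + 2 \cdot 210 \cdot 12\right)\right) = - 10841 \left(0 + \left(-420 + 1584 + 5040\right)\right) = - 10841 \left(0 + 6204\right) = \left(-10841\right) 6204 = -67257564$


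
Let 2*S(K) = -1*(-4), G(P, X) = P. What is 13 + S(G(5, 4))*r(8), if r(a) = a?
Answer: 29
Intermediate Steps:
S(K) = 2 (S(K) = (-1*(-4))/2 = (1/2)*4 = 2)
13 + S(G(5, 4))*r(8) = 13 + 2*8 = 13 + 16 = 29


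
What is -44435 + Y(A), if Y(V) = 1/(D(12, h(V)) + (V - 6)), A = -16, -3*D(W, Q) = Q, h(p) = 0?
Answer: -977571/22 ≈ -44435.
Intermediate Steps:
D(W, Q) = -Q/3
Y(V) = 1/(-6 + V) (Y(V) = 1/(-⅓*0 + (V - 6)) = 1/(0 + (-6 + V)) = 1/(-6 + V))
-44435 + Y(A) = -44435 + 1/(-6 - 16) = -44435 + 1/(-22) = -44435 - 1/22 = -977571/22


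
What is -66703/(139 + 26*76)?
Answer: -66703/2115 ≈ -31.538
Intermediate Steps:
-66703/(139 + 26*76) = -66703/(139 + 1976) = -66703/2115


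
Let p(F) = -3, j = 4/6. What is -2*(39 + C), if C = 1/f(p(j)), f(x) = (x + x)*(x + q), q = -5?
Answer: -1873/24 ≈ -78.042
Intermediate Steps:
j = ⅔ (j = 4*(⅙) = ⅔ ≈ 0.66667)
f(x) = 2*x*(-5 + x) (f(x) = (x + x)*(x - 5) = (2*x)*(-5 + x) = 2*x*(-5 + x))
C = 1/48 (C = 1/(2*(-3)*(-5 - 3)) = 1/(2*(-3)*(-8)) = 1/48 ≈ 0.020833)
-2*(39 + C) = -2*(39 + 1/48) = -2*1873/48 = -1873/24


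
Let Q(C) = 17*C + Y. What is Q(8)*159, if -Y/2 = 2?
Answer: 20988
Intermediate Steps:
Y = -4 (Y = -2*2 = -4)
Q(C) = -4 + 17*C (Q(C) = 17*C - 4 = -4 + 17*C)
Q(8)*159 = (-4 + 17*8)*159 = (-4 + 136)*159 = 132*159 = 20988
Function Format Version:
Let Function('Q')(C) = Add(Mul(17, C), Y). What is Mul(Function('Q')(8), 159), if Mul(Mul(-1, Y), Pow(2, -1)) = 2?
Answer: 20988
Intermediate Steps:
Y = -4 (Y = Mul(-2, 2) = -4)
Function('Q')(C) = Add(-4, Mul(17, C)) (Function('Q')(C) = Add(Mul(17, C), -4) = Add(-4, Mul(17, C)))
Mul(Function('Q')(8), 159) = Mul(Add(-4, Mul(17, 8)), 159) = Mul(Add(-4, 136), 159) = Mul(132, 159) = 20988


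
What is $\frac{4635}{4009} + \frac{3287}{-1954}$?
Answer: $- \frac{4120793}{7833586} \approx -0.52604$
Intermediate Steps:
$\frac{4635}{4009} + \frac{3287}{-1954} = 4635 \cdot \frac{1}{4009} + 3287 \left(- \frac{1}{1954}\right) = \frac{4635}{4009} - \frac{3287}{1954} = - \frac{4120793}{7833586}$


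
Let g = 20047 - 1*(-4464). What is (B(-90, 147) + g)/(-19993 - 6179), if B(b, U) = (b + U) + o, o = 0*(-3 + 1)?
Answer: -6142/6543 ≈ -0.93871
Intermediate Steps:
o = 0 (o = 0*(-2) = 0)
g = 24511 (g = 20047 + 4464 = 24511)
B(b, U) = U + b (B(b, U) = (b + U) + 0 = (U + b) + 0 = U + b)
(B(-90, 147) + g)/(-19993 - 6179) = ((147 - 90) + 24511)/(-19993 - 6179) = (57 + 24511)/(-26172) = 24568*(-1/26172) = -6142/6543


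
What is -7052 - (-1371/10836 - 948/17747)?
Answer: -452036925973/64102164 ≈ -7051.8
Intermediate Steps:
-7052 - (-1371/10836 - 948/17747) = -7052 - (-1371*1/10836 - 948*1/17747) = -7052 - (-457/3612 - 948/17747) = -7052 - 1*(-11534555/64102164) = -7052 + 11534555/64102164 = -452036925973/64102164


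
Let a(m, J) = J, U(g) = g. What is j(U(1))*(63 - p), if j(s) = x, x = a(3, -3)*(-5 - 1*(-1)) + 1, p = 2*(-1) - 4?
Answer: 897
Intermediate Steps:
p = -6 (p = -2 - 4 = -6)
x = 13 (x = -3*(-5 - 1*(-1)) + 1 = -3*(-5 + 1) + 1 = -3*(-4) + 1 = 12 + 1 = 13)
j(s) = 13
j(U(1))*(63 - p) = 13*(63 - 1*(-6)) = 13*(63 + 6) = 13*69 = 897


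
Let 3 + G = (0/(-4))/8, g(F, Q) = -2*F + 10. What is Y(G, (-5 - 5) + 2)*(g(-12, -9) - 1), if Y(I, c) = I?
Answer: -99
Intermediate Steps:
g(F, Q) = 10 - 2*F
G = -3 (G = -3 + (0/(-4))/8 = -3 + (0*(-¼))*(⅛) = -3 + 0*(⅛) = -3 + 0 = -3)
Y(G, (-5 - 5) + 2)*(g(-12, -9) - 1) = -3*((10 - 2*(-12)) - 1) = -3*((10 + 24) - 1) = -3*(34 - 1) = -3*33 = -99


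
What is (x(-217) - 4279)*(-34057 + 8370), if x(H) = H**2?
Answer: -1099660470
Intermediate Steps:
(x(-217) - 4279)*(-34057 + 8370) = ((-217)**2 - 4279)*(-34057 + 8370) = (47089 - 4279)*(-25687) = 42810*(-25687) = -1099660470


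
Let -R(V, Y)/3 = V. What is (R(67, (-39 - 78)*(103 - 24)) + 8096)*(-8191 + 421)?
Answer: -61344150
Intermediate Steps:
R(V, Y) = -3*V
(R(67, (-39 - 78)*(103 - 24)) + 8096)*(-8191 + 421) = (-3*67 + 8096)*(-8191 + 421) = (-201 + 8096)*(-7770) = 7895*(-7770) = -61344150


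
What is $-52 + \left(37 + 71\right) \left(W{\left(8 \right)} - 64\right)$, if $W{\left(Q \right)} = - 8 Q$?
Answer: $-13876$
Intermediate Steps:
$-52 + \left(37 + 71\right) \left(W{\left(8 \right)} - 64\right) = -52 + \left(37 + 71\right) \left(\left(-8\right) 8 - 64\right) = -52 + 108 \left(-64 - 64\right) = -52 + 108 \left(-128\right) = -52 - 13824 = -13876$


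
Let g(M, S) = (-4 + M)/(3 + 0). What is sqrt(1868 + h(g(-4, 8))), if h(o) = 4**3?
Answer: 2*sqrt(483) ≈ 43.955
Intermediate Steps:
g(M, S) = -4/3 + M/3 (g(M, S) = (-4 + M)/3 = (-4 + M)*(1/3) = -4/3 + M/3)
h(o) = 64
sqrt(1868 + h(g(-4, 8))) = sqrt(1868 + 64) = sqrt(1932) = 2*sqrt(483)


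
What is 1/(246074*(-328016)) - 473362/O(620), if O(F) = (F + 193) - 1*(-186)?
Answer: -38207986211757607/80635492974816 ≈ -473.84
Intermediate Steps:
O(F) = 379 + F (O(F) = (193 + F) + 186 = 379 + F)
1/(246074*(-328016)) - 473362/O(620) = 1/(246074*(-328016)) - 473362/(379 + 620) = (1/246074)*(-1/328016) - 473362/999 = -1/80716209184 - 473362*1/999 = -1/80716209184 - 473362/999 = -38207986211757607/80635492974816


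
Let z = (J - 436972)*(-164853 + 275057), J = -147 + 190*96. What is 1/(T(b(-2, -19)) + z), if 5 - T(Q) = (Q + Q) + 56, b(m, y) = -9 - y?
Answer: -1/46162141387 ≈ -2.1663e-11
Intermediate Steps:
T(Q) = -51 - 2*Q (T(Q) = 5 - ((Q + Q) + 56) = 5 - (2*Q + 56) = 5 - (56 + 2*Q) = 5 + (-56 - 2*Q) = -51 - 2*Q)
J = 18093 (J = -147 + 18240 = 18093)
z = -46162141316 (z = (18093 - 436972)*(-164853 + 275057) = -418879*110204 = -46162141316)
1/(T(b(-2, -19)) + z) = 1/((-51 - 2*(-9 - 1*(-19))) - 46162141316) = 1/((-51 - 2*(-9 + 19)) - 46162141316) = 1/((-51 - 2*10) - 46162141316) = 1/((-51 - 20) - 46162141316) = 1/(-71 - 46162141316) = 1/(-46162141387) = -1/46162141387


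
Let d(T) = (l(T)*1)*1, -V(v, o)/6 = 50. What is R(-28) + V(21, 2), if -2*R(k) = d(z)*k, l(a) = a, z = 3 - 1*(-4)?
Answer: -202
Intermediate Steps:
z = 7 (z = 3 + 4 = 7)
V(v, o) = -300 (V(v, o) = -6*50 = -300)
d(T) = T (d(T) = (T*1)*1 = T*1 = T)
R(k) = -7*k/2
R(-28) + V(21, 2) = -7/2*(-28) - 300 = 98 - 300 = -202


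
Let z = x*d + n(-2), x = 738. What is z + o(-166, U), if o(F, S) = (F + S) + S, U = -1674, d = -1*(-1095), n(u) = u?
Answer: 804594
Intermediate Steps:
d = 1095
o(F, S) = F + 2*S
z = 808108 (z = 738*1095 - 2 = 808110 - 2 = 808108)
z + o(-166, U) = 808108 + (-166 + 2*(-1674)) = 808108 + (-166 - 3348) = 808108 - 3514 = 804594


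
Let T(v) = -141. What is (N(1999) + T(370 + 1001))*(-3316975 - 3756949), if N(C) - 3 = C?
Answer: -13164572564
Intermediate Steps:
N(C) = 3 + C
(N(1999) + T(370 + 1001))*(-3316975 - 3756949) = ((3 + 1999) - 141)*(-3316975 - 3756949) = (2002 - 141)*(-7073924) = 1861*(-7073924) = -13164572564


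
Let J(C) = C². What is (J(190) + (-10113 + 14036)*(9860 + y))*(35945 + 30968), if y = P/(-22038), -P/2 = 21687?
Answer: 9517401308683191/3673 ≈ 2.5912e+12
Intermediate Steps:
P = -43374 (P = -2*21687 = -43374)
y = 7229/3673 (y = -43374/(-22038) = -43374*(-1/22038) = 7229/3673 ≈ 1.9681)
(J(190) + (-10113 + 14036)*(9860 + y))*(35945 + 30968) = (190² + (-10113 + 14036)*(9860 + 7229/3673))*(35945 + 30968) = (36100 + 3923*(36223009/3673))*66913 = (36100 + 142102864307/3673)*66913 = (142235459607/3673)*66913 = 9517401308683191/3673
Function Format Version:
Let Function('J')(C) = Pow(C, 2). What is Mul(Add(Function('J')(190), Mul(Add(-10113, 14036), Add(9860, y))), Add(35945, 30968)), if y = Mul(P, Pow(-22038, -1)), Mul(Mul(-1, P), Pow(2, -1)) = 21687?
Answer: Rational(9517401308683191, 3673) ≈ 2.5912e+12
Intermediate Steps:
P = -43374 (P = Mul(-2, 21687) = -43374)
y = Rational(7229, 3673) (y = Mul(-43374, Pow(-22038, -1)) = Mul(-43374, Rational(-1, 22038)) = Rational(7229, 3673) ≈ 1.9681)
Mul(Add(Function('J')(190), Mul(Add(-10113, 14036), Add(9860, y))), Add(35945, 30968)) = Mul(Add(Pow(190, 2), Mul(Add(-10113, 14036), Add(9860, Rational(7229, 3673)))), Add(35945, 30968)) = Mul(Add(36100, Mul(3923, Rational(36223009, 3673))), 66913) = Mul(Add(36100, Rational(142102864307, 3673)), 66913) = Mul(Rational(142235459607, 3673), 66913) = Rational(9517401308683191, 3673)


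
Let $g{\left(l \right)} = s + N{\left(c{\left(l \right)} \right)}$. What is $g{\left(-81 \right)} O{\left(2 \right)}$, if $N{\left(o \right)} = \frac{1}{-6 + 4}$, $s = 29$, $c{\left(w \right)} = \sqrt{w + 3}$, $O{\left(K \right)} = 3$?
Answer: $\frac{171}{2} \approx 85.5$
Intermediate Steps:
$c{\left(w \right)} = \sqrt{3 + w}$
$N{\left(o \right)} = - \frac{1}{2}$ ($N{\left(o \right)} = \frac{1}{-2} = - \frac{1}{2}$)
$g{\left(l \right)} = \frac{57}{2}$ ($g{\left(l \right)} = 29 - \frac{1}{2} = \frac{57}{2}$)
$g{\left(-81 \right)} O{\left(2 \right)} = \frac{57}{2} \cdot 3 = \frac{171}{2}$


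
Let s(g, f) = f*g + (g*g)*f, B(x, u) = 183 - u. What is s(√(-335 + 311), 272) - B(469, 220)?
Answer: -6491 + 544*I*√6 ≈ -6491.0 + 1332.5*I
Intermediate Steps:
s(g, f) = f*g + f*g² (s(g, f) = f*g + g²*f = f*g + f*g²)
s(√(-335 + 311), 272) - B(469, 220) = 272*√(-335 + 311)*(1 + √(-335 + 311)) - (183 - 1*220) = 272*√(-24)*(1 + √(-24)) - (183 - 220) = 272*(2*I*√6)*(1 + 2*I*√6) - 1*(-37) = 544*I*√6*(1 + 2*I*√6) + 37 = 37 + 544*I*√6*(1 + 2*I*√6)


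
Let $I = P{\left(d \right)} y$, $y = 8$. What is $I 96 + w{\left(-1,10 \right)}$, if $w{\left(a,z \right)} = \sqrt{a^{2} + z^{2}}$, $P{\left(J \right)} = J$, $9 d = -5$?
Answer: $- \frac{1280}{3} + \sqrt{101} \approx -416.62$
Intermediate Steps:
$d = - \frac{5}{9}$ ($d = \frac{1}{9} \left(-5\right) = - \frac{5}{9} \approx -0.55556$)
$I = - \frac{40}{9}$ ($I = \left(- \frac{5}{9}\right) 8 = - \frac{40}{9} \approx -4.4444$)
$I 96 + w{\left(-1,10 \right)} = \left(- \frac{40}{9}\right) 96 + \sqrt{\left(-1\right)^{2} + 10^{2}} = - \frac{1280}{3} + \sqrt{1 + 100} = - \frac{1280}{3} + \sqrt{101}$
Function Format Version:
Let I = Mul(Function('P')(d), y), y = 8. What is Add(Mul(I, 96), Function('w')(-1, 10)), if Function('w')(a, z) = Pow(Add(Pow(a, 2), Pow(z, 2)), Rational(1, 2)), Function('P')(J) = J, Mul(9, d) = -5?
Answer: Add(Rational(-1280, 3), Pow(101, Rational(1, 2))) ≈ -416.62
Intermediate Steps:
d = Rational(-5, 9) (d = Mul(Rational(1, 9), -5) = Rational(-5, 9) ≈ -0.55556)
I = Rational(-40, 9) (I = Mul(Rational(-5, 9), 8) = Rational(-40, 9) ≈ -4.4444)
Add(Mul(I, 96), Function('w')(-1, 10)) = Add(Mul(Rational(-40, 9), 96), Pow(Add(Pow(-1, 2), Pow(10, 2)), Rational(1, 2))) = Add(Rational(-1280, 3), Pow(Add(1, 100), Rational(1, 2))) = Add(Rational(-1280, 3), Pow(101, Rational(1, 2)))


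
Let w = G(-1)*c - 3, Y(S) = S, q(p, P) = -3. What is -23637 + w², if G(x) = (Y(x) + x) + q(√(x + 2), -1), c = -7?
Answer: -22613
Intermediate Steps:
G(x) = -3 + 2*x (G(x) = (x + x) - 3 = 2*x - 3 = -3 + 2*x)
w = 32 (w = (-3 + 2*(-1))*(-7) - 3 = (-3 - 2)*(-7) - 3 = -5*(-7) - 3 = 35 - 3 = 32)
-23637 + w² = -23637 + 32² = -23637 + 1024 = -22613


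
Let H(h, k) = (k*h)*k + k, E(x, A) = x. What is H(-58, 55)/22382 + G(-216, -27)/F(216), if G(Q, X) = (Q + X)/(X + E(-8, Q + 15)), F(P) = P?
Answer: -24454581/3133480 ≈ -7.8043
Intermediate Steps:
H(h, k) = k + h*k**2 (H(h, k) = (h*k)*k + k = h*k**2 + k = k + h*k**2)
G(Q, X) = (Q + X)/(-8 + X) (G(Q, X) = (Q + X)/(X - 8) = (Q + X)/(-8 + X))
H(-58, 55)/22382 + G(-216, -27)/F(216) = (55*(1 - 58*55))/22382 + ((-216 - 27)/(-8 - 27))/216 = (55*(1 - 3190))*(1/22382) + (-243/(-35))*(1/216) = (55*(-3189))*(1/22382) - 1/35*(-243)*(1/216) = -175395*1/22382 + (243/35)*(1/216) = -175395/22382 + 9/280 = -24454581/3133480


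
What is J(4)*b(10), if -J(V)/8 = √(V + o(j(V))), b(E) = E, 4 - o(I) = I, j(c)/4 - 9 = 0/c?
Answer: -160*I*√7 ≈ -423.32*I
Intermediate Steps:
j(c) = 36 (j(c) = 36 + 4*(0/c) = 36 + 4*0 = 36 + 0 = 36)
o(I) = 4 - I
J(V) = -8*√(-32 + V) (J(V) = -8*√(V + (4 - 1*36)) = -8*√(V + (4 - 36)) = -8*√(V - 32) = -8*√(-32 + V))
J(4)*b(10) = -8*√(-32 + 4)*10 = -16*I*√7*10 = -160*I*√7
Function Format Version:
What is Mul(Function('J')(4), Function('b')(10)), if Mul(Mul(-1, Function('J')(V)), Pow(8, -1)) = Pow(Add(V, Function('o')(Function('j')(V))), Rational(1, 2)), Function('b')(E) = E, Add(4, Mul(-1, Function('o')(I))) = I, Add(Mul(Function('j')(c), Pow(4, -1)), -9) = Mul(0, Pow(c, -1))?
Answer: Mul(-160, I, Pow(7, Rational(1, 2))) ≈ Mul(-423.32, I)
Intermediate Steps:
Function('j')(c) = 36 (Function('j')(c) = Add(36, Mul(4, Mul(0, Pow(c, -1)))) = Add(36, Mul(4, 0)) = Add(36, 0) = 36)
Function('o')(I) = Add(4, Mul(-1, I))
Function('J')(V) = Mul(-8, Pow(Add(-32, V), Rational(1, 2))) (Function('J')(V) = Mul(-8, Pow(Add(V, Add(4, Mul(-1, 36))), Rational(1, 2))) = Mul(-8, Pow(Add(V, Add(4, -36)), Rational(1, 2))) = Mul(-8, Pow(Add(V, -32), Rational(1, 2))) = Mul(-8, Pow(Add(-32, V), Rational(1, 2))))
Mul(Function('J')(4), Function('b')(10)) = Mul(Mul(-8, Pow(Add(-32, 4), Rational(1, 2))), 10) = Mul(Mul(-8, Pow(-28, Rational(1, 2))), 10) = Mul(Mul(-8, Mul(2, I, Pow(7, Rational(1, 2)))), 10) = Mul(Mul(-16, I, Pow(7, Rational(1, 2))), 10) = Mul(-160, I, Pow(7, Rational(1, 2)))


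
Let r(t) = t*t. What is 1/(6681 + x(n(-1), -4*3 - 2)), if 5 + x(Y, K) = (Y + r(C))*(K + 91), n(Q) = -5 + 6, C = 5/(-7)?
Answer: 7/47546 ≈ 0.00014723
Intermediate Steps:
C = -5/7 (C = 5*(-1/7) = -5/7 ≈ -0.71429)
r(t) = t**2
n(Q) = 1
x(Y, K) = -5 + (91 + K)*(25/49 + Y) (x(Y, K) = -5 + (Y + (-5/7)**2)*(K + 91) = -5 + (Y + 25/49)*(91 + K) = -5 + (25/49 + Y)*(91 + K) = -5 + (91 + K)*(25/49 + Y))
1/(6681 + x(n(-1), -4*3 - 2)) = 1/(6681 + (290/7 + 91*1 + 25*(-4*3 - 2)/49 + (-4*3 - 2)*1)) = 1/(6681 + (290/7 + 91 + 25*(-12 - 2)/49 + (-12 - 2)*1)) = 1/(6681 + (290/7 + 91 + (25/49)*(-14) - 14*1)) = 1/(6681 + (290/7 + 91 - 50/7 - 14)) = 1/(6681 + 779/7) = 1/(47546/7) = 7/47546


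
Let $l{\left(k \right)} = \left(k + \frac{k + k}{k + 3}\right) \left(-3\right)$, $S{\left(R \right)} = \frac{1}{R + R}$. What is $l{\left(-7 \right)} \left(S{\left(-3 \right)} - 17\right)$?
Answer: $- \frac{721}{4} \approx -180.25$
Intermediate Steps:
$S{\left(R \right)} = \frac{1}{2 R}$
$l{\left(k \right)} = - 3 k - \frac{6 k}{3 + k}$ ($l{\left(k \right)} = \left(k + \frac{2 k}{3 + k}\right) \left(-3\right) = - 3 k - \frac{6 k}{3 + k}$)
$l{\left(-7 \right)} \left(S{\left(-3 \right)} - 17\right) = \left(-3\right) \left(-7\right) \frac{1}{3 - 7} \left(5 - 7\right) \left(\frac{1}{2 \left(-3\right)} - 17\right) = \left(-3\right) \left(-7\right) \frac{1}{-4} \left(-2\right) \left(\frac{1}{2} \left(- \frac{1}{3}\right) - 17\right) = \left(-3\right) \left(-7\right) \left(- \frac{1}{4}\right) \left(-2\right) \left(- \frac{1}{6} - 17\right) = \frac{21}{2} \left(- \frac{103}{6}\right) = - \frac{721}{4}$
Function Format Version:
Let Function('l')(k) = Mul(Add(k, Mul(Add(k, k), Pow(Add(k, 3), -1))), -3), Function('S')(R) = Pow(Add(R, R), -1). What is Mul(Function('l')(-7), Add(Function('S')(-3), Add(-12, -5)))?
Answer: Rational(-721, 4) ≈ -180.25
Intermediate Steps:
Function('S')(R) = Mul(Rational(1, 2), Pow(R, -1)) (Function('S')(R) = Pow(Mul(2, R), -1) = Mul(Rational(1, 2), Pow(R, -1)))
Function('l')(k) = Add(Mul(-3, k), Mul(-6, k, Pow(Add(3, k), -1))) (Function('l')(k) = Mul(Add(k, Mul(Mul(2, k), Pow(Add(3, k), -1))), -3) = Mul(Add(k, Mul(2, k, Pow(Add(3, k), -1))), -3) = Add(Mul(-3, k), Mul(-6, k, Pow(Add(3, k), -1))))
Mul(Function('l')(-7), Add(Function('S')(-3), Add(-12, -5))) = Mul(Mul(-3, -7, Pow(Add(3, -7), -1), Add(5, -7)), Add(Mul(Rational(1, 2), Pow(-3, -1)), Add(-12, -5))) = Mul(Mul(-3, -7, Pow(-4, -1), -2), Add(Mul(Rational(1, 2), Rational(-1, 3)), -17)) = Mul(Mul(-3, -7, Rational(-1, 4), -2), Add(Rational(-1, 6), -17)) = Mul(Rational(21, 2), Rational(-103, 6)) = Rational(-721, 4)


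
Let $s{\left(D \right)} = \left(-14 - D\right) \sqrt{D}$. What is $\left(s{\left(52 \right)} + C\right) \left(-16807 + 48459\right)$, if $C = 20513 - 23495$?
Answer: $-94386264 - 4178064 \sqrt{13} \approx -1.0945 \cdot 10^{8}$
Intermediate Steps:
$s{\left(D \right)} = \sqrt{D} \left(-14 - D\right)$
$C = -2982$ ($C = 20513 - 23495 = -2982$)
$\left(s{\left(52 \right)} + C\right) \left(-16807 + 48459\right) = \left(\sqrt{52} \left(-14 - 52\right) - 2982\right) \left(-16807 + 48459\right) = \left(2 \sqrt{13} \left(-14 - 52\right) - 2982\right) 31652 = \left(2 \sqrt{13} \left(-66\right) - 2982\right) 31652 = \left(- 132 \sqrt{13} - 2982\right) 31652 = \left(-2982 - 132 \sqrt{13}\right) 31652 = -94386264 - 4178064 \sqrt{13}$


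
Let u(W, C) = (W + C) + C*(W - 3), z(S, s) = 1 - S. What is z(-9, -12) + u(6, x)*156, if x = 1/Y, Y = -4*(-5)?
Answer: 4886/5 ≈ 977.20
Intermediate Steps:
Y = 20
x = 1/20 ≈ 0.050000
u(W, C) = C + W + C*(-3 + W) (u(W, C) = (C + W) + C*(-3 + W) = C + W + C*(-3 + W))
z(-9, -12) + u(6, x)*156 = (1 - 1*(-9)) + (6 - 2*1/20 + (1/20)*6)*156 = (1 + 9) + (6 - ⅒ + 3/10)*156 = 10 + (31/5)*156 = 10 + 4836/5 = 4886/5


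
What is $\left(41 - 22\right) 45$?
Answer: $855$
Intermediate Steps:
$\left(41 - 22\right) 45 = 19 \cdot 45 = 855$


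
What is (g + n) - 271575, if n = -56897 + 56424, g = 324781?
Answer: 52733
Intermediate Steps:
n = -473
(g + n) - 271575 = (324781 - 473) - 271575 = 324308 - 271575 = 52733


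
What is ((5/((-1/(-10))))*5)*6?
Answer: 1500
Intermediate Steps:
((5/((-1/(-10))))*5)*6 = ((5/((-1*(-1/10))))*5)*6 = ((5/(1/10))*5)*6 = ((5*10)*5)*6 = (50*5)*6 = 250*6 = 1500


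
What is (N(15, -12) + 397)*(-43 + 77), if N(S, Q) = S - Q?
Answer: 14416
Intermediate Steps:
(N(15, -12) + 397)*(-43 + 77) = ((15 - 1*(-12)) + 397)*(-43 + 77) = ((15 + 12) + 397)*34 = (27 + 397)*34 = 424*34 = 14416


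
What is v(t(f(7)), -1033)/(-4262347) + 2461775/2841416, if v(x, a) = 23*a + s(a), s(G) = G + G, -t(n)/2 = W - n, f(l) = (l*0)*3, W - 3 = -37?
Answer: 10566318854125/12111100963352 ≈ 0.87245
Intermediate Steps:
W = -34 (W = 3 - 37 = -34)
f(l) = 0 (f(l) = 0*3 = 0)
t(n) = 68 + 2*n (t(n) = -2*(-34 - n) = 68 + 2*n)
s(G) = 2*G
v(x, a) = 25*a (v(x, a) = 23*a + 2*a = 25*a)
v(t(f(7)), -1033)/(-4262347) + 2461775/2841416 = (25*(-1033))/(-4262347) + 2461775/2841416 = -25825*(-1/4262347) + 2461775*(1/2841416) = 25825/4262347 + 2461775/2841416 = 10566318854125/12111100963352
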